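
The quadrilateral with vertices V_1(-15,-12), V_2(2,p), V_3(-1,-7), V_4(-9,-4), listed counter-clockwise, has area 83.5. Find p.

The doubled signed area Σ (x_i y_{i+1} − x_{i+1} y_i) is linear in p.
With p=0 it equals -1; the coefficient of p is -14 (from the two edges through V_2).
So -14·p + -1 = 2·83.5 = 167 ⇒ p = -12.

-12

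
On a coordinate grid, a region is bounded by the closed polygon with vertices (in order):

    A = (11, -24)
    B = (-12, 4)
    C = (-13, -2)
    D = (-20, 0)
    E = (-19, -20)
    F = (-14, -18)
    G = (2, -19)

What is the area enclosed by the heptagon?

Σ = (-244) + (76) + (-40) + (400) + (62) + (302) + (161) = 717
Area = |Σ|/2 = 358.5.

358.5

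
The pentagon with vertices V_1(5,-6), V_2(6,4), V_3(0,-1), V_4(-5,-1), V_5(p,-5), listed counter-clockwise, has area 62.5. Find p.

-6

The doubled signed area Σ (x_i y_{i+1} − x_{i+1} y_i) is linear in p.
With p=0 it equals 95; the coefficient of p is -5 (from the two edges through V_5).
So -5·p + 95 = 2·62.5 = 125 ⇒ p = -6.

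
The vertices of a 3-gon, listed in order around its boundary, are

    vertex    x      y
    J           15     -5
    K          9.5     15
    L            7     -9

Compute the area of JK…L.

J→K: (15)(15) − (9.5)(-5) = 272.5
K→L: (9.5)(-9) − (7)(15) = -190.5
L→J: (7)(-5) − (15)(-9) = 100
Σ = 182
Area = |Σ|/2 = 91.

91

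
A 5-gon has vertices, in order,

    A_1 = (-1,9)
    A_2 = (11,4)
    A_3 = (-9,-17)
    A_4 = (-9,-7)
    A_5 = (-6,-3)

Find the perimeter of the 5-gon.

|A_1A_2| = √((12)² + (-5)²) = √169 = 13
|A_2A_3| = √((-20)² + (-21)²) = √841 = 29
|A_3A_4| = √((0)² + (10)²) = √100 = 10
|A_4A_5| = √((3)² + (4)²) = √25 = 5
|A_5A_1| = √((5)² + (12)²) = √169 = 13
Perimeter = 13 + 29 + 10 + 5 + 13 = 70.

70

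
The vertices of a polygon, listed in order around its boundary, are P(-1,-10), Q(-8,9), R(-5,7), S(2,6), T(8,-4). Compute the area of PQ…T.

142

Apply Gauss's area formula: 2A = Σ (x_i·y_{i+1} − x_{i+1}·y_i), indices taken mod 5.
Cross-terms: -89, -11, -44, -56, -84  ⇒  Σ = -284
Area = |Σ|/2 = 142.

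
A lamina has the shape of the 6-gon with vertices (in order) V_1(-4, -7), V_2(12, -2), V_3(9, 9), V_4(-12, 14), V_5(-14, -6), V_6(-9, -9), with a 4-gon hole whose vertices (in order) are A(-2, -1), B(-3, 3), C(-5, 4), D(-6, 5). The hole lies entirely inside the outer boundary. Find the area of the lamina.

405

Outer boundary:
Apply the shoelace (surveyor's) formula: 2A = Σ (x_i·y_{i+1} − x_{i+1}·y_i), indices taken mod 6.
Σ = (92) + (126) + (234) + (268) + (72) + (27) = 819
Area = |Σ|/2 = 409.5.
Hole:
Apply the shoelace formula: 2A = Σ (x_i·y_{i+1} − x_{i+1}·y_i), indices taken mod 4.
Cross-terms: -9, 3, -1, 16  ⇒  Σ = 9
Area = |Σ|/2 = 4.5.
Net area = 409.5 − 4.5 = 405.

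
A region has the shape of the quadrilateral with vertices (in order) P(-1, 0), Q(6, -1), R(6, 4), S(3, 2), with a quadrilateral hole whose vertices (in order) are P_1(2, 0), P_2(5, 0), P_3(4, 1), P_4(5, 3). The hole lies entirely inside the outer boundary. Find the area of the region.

13.5

Outer boundary:
Apply the shoelace formula: 2A = Σ (x_i·y_{i+1} − x_{i+1}·y_i), indices taken mod 4.
P→Q: (-1)(-1) − (6)(0) = 1
Q→R: (6)(4) − (6)(-1) = 30
R→S: (6)(2) − (3)(4) = 0
S→P: (3)(0) − (-1)(2) = 2
Σ = 33
Area = |Σ|/2 = 16.5.
Hole:
Apply Gauss's area formula: 2A = Σ (x_i·y_{i+1} − x_{i+1}·y_i), indices taken mod 4.
Cross-terms: 0, 5, 7, -6  ⇒  Σ = 6
Area = |Σ|/2 = 3.
Net area = 16.5 − 3 = 13.5.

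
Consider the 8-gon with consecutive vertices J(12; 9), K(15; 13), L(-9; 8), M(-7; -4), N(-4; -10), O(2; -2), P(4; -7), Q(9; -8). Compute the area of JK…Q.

317

Cross-terms: 21, 237, 92, 54, 28, -6, 31, 177  ⇒  Σ = 634
Area = |Σ|/2 = 317.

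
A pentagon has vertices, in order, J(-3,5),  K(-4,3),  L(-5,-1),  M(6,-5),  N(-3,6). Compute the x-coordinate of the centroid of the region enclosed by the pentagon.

Apply the shoelace (surveyor's) formula. First the cross-terms c_i = x_i·y_{i+1} − x_{i+1}·y_i:
  11, 19, 31, 21, 3  ⇒  2A = 85, A = 42.5.
Then Σ (x_i + x_{i+1})·c_i = -172, so x̄ = -172 / (6·42.5) = -172/255.

-172/255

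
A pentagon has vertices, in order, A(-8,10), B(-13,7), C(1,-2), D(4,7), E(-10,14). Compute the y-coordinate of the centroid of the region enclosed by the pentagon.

Apply the shoelace formula. First the cross-terms c_i = x_i·y_{i+1} − x_{i+1}·y_i:
  74, 19, 15, 126, 12  ⇒  2A = 246, A = 123.
Then Σ (y_i + y_{i+1})·c_i = 4362, so ȳ = 4362 / (6·123) = 727/123.

727/123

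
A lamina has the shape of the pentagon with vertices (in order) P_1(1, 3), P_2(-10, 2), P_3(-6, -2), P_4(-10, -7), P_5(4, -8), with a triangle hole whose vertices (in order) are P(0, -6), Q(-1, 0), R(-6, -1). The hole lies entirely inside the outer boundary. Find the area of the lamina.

Outer boundary:
Apply the shoelace formula: 2A = Σ (x_i·y_{i+1} − x_{i+1}·y_i), indices taken mod 5.
Σ = (32) + (32) + (22) + (108) + (20) = 214
Area = |Σ|/2 = 107.
Hole:
Apply the shoelace formula: 2A = Σ (x_i·y_{i+1} − x_{i+1}·y_i), indices taken mod 3.
P→Q: (0)(0) − (-1)(-6) = -6
Q→R: (-1)(-1) − (-6)(0) = 1
R→P: (-6)(-6) − (0)(-1) = 36
Σ = 31
Area = |Σ|/2 = 15.5.
Net area = 107 − 15.5 = 91.5.

91.5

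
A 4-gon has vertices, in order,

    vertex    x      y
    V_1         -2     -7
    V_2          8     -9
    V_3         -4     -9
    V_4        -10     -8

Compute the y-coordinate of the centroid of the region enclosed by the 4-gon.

Apply the shoelace formula. First the cross-terms c_i = x_i·y_{i+1} − x_{i+1}·y_i:
  74, -108, -58, 54  ⇒  2A = -38, A = -19.
Then Σ (y_i + y_{i+1})·c_i = 936, so ȳ = 936 / (6·(-19)) = -156/19.

-156/19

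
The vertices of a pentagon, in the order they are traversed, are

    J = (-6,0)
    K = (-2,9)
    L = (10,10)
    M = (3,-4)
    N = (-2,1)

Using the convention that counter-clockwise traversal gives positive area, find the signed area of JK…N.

-116.5

Cross-terms: -54, -110, -70, -5, 6  ⇒  Σ = -233
Signed area = Σ/2 = -116.5 (negative ⇒ clockwise traversal).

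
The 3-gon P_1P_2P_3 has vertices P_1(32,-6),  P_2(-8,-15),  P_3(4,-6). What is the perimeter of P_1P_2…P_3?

|P_1P_2| = √((-40)² + (-9)²) = √1681 = 41
|P_2P_3| = √((12)² + (9)²) = √225 = 15
|P_3P_1| = √((28)² + (0)²) = √784 = 28
Perimeter = 41 + 15 + 28 = 84.

84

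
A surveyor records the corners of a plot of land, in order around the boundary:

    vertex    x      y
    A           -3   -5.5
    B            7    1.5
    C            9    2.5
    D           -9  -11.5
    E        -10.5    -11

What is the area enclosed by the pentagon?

20

Apply Gauss's area formula: 2A = Σ (x_i·y_{i+1} − x_{i+1}·y_i), indices taken mod 5.
A→B: (-3)(1.5) − (7)(-5.5) = 34
B→C: (7)(2.5) − (9)(1.5) = 4
C→D: (9)(-11.5) − (-9)(2.5) = -81
D→E: (-9)(-11) − (-10.5)(-11.5) = -21.75
E→A: (-10.5)(-5.5) − (-3)(-11) = 24.75
Σ = -40
Area = |Σ|/2 = 20.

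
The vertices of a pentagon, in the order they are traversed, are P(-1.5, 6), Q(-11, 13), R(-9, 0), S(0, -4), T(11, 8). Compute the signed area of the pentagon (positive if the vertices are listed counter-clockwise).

160.75

Apply the shoelace formula: 2A = Σ (x_i·y_{i+1} − x_{i+1}·y_i), indices taken mod 5.
Cross-terms: 46.5, 117, 36, 44, 78  ⇒  Σ = 321.5
Signed area = Σ/2 = 160.75 (positive ⇒ counter-clockwise traversal).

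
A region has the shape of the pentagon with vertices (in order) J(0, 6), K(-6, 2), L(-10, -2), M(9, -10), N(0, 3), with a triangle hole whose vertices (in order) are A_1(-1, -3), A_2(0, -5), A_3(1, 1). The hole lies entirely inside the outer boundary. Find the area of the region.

102.5

Outer boundary:
Σ = (36) + (32) + (118) + (27) + (0) = 213
Area = |Σ|/2 = 106.5.
Hole:
Apply Gauss's area formula: 2A = Σ (x_i·y_{i+1} − x_{i+1}·y_i), indices taken mod 3.
Cross-terms: 5, 5, -2  ⇒  Σ = 8
Area = |Σ|/2 = 4.
Net area = 106.5 − 4 = 102.5.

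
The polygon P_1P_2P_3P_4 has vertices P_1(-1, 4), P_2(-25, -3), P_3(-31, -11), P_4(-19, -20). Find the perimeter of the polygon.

|P_1P_2| = √((-24)² + (-7)²) = √625 = 25
|P_2P_3| = √((-6)² + (-8)²) = √100 = 10
|P_3P_4| = √((12)² + (-9)²) = √225 = 15
|P_4P_1| = √((18)² + (24)²) = √900 = 30
Perimeter = 25 + 10 + 15 + 30 = 80.

80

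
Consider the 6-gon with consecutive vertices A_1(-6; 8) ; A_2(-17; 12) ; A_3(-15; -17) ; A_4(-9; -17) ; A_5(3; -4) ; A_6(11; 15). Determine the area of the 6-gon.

494.5

Cross-terms: 64, 469, 102, 87, 89, 178  ⇒  Σ = 989
Area = |Σ|/2 = 494.5.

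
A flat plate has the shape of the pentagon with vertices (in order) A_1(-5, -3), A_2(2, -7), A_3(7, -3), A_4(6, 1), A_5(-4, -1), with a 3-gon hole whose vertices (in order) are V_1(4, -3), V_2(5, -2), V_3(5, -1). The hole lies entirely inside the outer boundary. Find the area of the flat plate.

56.5

Outer boundary:
Σ = (41) + (43) + (25) + (-2) + (7) = 114
Area = |Σ|/2 = 57.
Hole:
Apply the shoelace (surveyor's) formula: 2A = Σ (x_i·y_{i+1} − x_{i+1}·y_i), indices taken mod 3.
Σ = (7) + (5) + (-11) = 1
Area = |Σ|/2 = 0.5.
Net area = 57 − 0.5 = 56.5.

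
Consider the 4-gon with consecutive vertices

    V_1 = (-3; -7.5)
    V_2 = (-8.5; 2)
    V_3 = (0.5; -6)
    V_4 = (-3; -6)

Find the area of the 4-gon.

Apply the shoelace (surveyor's) formula: 2A = Σ (x_i·y_{i+1} − x_{i+1}·y_i), indices taken mod 4.
Cross-terms: -69.75, 50, -21, 4.5  ⇒  Σ = -36.25
Area = |Σ|/2 = 18.125.

18.125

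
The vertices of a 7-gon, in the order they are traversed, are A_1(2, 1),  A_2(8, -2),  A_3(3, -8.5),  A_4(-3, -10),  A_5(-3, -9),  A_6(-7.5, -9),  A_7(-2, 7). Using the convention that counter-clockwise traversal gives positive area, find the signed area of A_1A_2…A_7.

-129.75

Σ = (-12) + (-62) + (-55.5) + (-3) + (-40.5) + (-70.5) + (-16) = -259.5
Signed area = Σ/2 = -129.75 (negative ⇒ clockwise traversal).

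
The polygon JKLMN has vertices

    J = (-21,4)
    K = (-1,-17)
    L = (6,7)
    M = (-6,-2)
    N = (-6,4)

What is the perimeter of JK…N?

90

|JK| = √((20)² + (-21)²) = √841 = 29
|KL| = √((7)² + (24)²) = √625 = 25
|LM| = √((-12)² + (-9)²) = √225 = 15
|MN| = √((0)² + (6)²) = √36 = 6
|NJ| = √((-15)² + (0)²) = √225 = 15
Perimeter = 29 + 25 + 15 + 6 + 15 = 90.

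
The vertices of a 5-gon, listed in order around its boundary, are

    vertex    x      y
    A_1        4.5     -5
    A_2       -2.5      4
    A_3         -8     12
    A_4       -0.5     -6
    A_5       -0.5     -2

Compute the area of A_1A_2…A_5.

Apply the surveyor's formula: 2A = Σ (x_i·y_{i+1} − x_{i+1}·y_i), indices taken mod 5.
Σ = (5.5) + (2) + (54) + (-2) + (11.5) = 71
Area = |Σ|/2 = 35.5.

35.5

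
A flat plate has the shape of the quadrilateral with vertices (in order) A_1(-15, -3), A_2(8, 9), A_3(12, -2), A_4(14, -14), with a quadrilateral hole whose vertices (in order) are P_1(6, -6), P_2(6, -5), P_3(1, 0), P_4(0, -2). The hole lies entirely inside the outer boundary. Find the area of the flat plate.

Outer boundary:
A_1→A_2: (-15)(9) − (8)(-3) = -111
A_2→A_3: (8)(-2) − (12)(9) = -124
A_3→A_4: (12)(-14) − (14)(-2) = -140
A_4→A_1: (14)(-3) − (-15)(-14) = -252
Σ = -627
Area = |Σ|/2 = 313.5.
Hole:
Σ = (6) + (5) + (-2) + (12) = 21
Area = |Σ|/2 = 10.5.
Net area = 313.5 − 10.5 = 303.

303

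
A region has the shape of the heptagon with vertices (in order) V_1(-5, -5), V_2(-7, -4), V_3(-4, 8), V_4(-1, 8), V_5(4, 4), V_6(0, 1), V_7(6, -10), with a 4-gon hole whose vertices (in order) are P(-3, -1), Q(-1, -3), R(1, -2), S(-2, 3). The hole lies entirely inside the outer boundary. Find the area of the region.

Outer boundary:
Apply the shoelace (surveyor's) formula: 2A = Σ (x_i·y_{i+1} − x_{i+1}·y_i), indices taken mod 7.
Σ = (-15) + (-72) + (-24) + (-36) + (4) + (-6) + (-80) = -229
Area = |Σ|/2 = 114.5.
Hole:
Apply the shoelace (surveyor's) formula: 2A = Σ (x_i·y_{i+1} − x_{i+1}·y_i), indices taken mod 4.
Σ = (8) + (5) + (-1) + (11) = 23
Area = |Σ|/2 = 11.5.
Net area = 114.5 − 11.5 = 103.

103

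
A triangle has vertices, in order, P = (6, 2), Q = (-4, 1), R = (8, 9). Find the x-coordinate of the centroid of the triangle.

Apply the surveyor's formula. First the cross-terms c_i = x_i·y_{i+1} − x_{i+1}·y_i:
  14, -44, -38  ⇒  2A = -68, A = -34.
Then Σ (x_i + x_{i+1})·c_i = -680, so x̄ = -680 / (6·(-34)) = 10/3.

10/3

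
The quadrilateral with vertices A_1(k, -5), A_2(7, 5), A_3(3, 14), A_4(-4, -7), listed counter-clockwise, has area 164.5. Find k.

The doubled signed area Σ (x_i y_{i+1} − x_{i+1} y_i) is linear in k.
With k=0 it equals 173; the coefficient of k is 12 (from the two edges through A_1).
So 12·k + 173 = 2·164.5 = 329 ⇒ k = 13.

13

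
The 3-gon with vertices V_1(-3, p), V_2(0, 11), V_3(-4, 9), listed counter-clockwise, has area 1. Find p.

The doubled signed area Σ (x_i y_{i+1} − x_{i+1} y_i) is linear in p.
With p=0 it equals 38; the coefficient of p is -4 (from the two edges through V_1).
So -4·p + 38 = 2·1 = 2 ⇒ p = 9.

9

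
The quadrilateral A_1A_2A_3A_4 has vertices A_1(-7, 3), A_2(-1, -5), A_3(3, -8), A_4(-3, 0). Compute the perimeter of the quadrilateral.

30

|A_1A_2| = √((6)² + (-8)²) = √100 = 10
|A_2A_3| = √((4)² + (-3)²) = √25 = 5
|A_3A_4| = √((-6)² + (8)²) = √100 = 10
|A_4A_1| = √((-4)² + (3)²) = √25 = 5
Perimeter = 10 + 5 + 10 + 5 = 30.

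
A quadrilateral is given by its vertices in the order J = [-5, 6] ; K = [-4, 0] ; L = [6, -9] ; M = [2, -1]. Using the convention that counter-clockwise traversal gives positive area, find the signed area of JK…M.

Apply the surveyor's formula: 2A = Σ (x_i·y_{i+1} − x_{i+1}·y_i), indices taken mod 4.
Σ = (24) + (36) + (12) + (7) = 79
Signed area = Σ/2 = 39.5 (positive ⇒ counter-clockwise traversal).

39.5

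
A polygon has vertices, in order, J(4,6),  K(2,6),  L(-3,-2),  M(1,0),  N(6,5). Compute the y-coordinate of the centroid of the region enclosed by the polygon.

Apply Gauss's area formula. First the cross-terms c_i = x_i·y_{i+1} − x_{i+1}·y_i:
  12, 14, 2, 5, 16  ⇒  2A = 49, A = 24.5.
Then Σ (y_i + y_{i+1})·c_i = 397, so ȳ = 397 / (6·24.5) = 397/147.

397/147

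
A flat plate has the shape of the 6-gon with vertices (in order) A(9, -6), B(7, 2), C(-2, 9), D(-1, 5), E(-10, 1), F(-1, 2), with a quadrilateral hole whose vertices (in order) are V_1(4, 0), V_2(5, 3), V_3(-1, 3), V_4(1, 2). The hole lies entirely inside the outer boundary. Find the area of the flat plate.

63.5

Outer boundary:
Apply Gauss's area formula: 2A = Σ (x_i·y_{i+1} − x_{i+1}·y_i), indices taken mod 6.
Cross-terms: 60, 67, -1, 49, -19, -12  ⇒  Σ = 144
Area = |Σ|/2 = 72.
Hole:
Σ = (12) + (18) + (-5) + (-8) = 17
Area = |Σ|/2 = 8.5.
Net area = 72 − 8.5 = 63.5.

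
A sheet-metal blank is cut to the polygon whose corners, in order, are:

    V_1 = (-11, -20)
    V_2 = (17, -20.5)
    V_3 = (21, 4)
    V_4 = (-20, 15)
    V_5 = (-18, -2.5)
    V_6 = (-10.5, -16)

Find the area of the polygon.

1037.375

Apply the shoelace formula: 2A = Σ (x_i·y_{i+1} − x_{i+1}·y_i), indices taken mod 6.
Cross-terms: 565.5, 498.5, 395, 320, 261.75, 34  ⇒  Σ = 2074.75
Area = |Σ|/2 = 1037.375.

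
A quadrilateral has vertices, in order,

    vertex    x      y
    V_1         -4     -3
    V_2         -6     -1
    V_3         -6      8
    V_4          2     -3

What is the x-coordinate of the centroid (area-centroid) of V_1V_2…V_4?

-68/21

Apply the surveyor's formula. First the cross-terms c_i = x_i·y_{i+1} − x_{i+1}·y_i:
  -14, -54, 2, -18  ⇒  2A = -84, A = -42.
Then Σ (x_i + x_{i+1})·c_i = 816, so x̄ = 816 / (6·(-42)) = -68/21.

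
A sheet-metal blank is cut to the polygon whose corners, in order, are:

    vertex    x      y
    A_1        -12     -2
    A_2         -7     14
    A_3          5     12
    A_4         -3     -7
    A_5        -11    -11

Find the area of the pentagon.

Σ = (-182) + (-154) + (1) + (-44) + (-110) = -489
Area = |Σ|/2 = 244.5.

244.5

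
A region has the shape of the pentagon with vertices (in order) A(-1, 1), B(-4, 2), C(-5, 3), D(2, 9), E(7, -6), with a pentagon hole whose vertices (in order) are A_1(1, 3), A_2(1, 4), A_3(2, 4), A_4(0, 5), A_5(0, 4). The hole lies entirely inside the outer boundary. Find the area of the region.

61

Outer boundary:
Σ = (2) + (-2) + (-51) + (-75) + (1) = -125
Area = |Σ|/2 = 62.5.
Hole:
Apply Gauss's area formula: 2A = Σ (x_i·y_{i+1} − x_{i+1}·y_i), indices taken mod 5.
Cross-terms: 1, -4, 10, 0, -4  ⇒  Σ = 3
Area = |Σ|/2 = 1.5.
Net area = 62.5 − 1.5 = 61.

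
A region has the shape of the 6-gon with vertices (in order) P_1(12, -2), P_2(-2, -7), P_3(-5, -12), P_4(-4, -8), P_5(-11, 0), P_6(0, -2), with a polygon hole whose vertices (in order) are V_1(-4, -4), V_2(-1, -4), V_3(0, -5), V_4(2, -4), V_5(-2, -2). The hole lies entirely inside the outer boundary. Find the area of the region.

Outer boundary:
Cross-terms: -88, -11, -8, -88, 22, 24  ⇒  Σ = -149
Area = |Σ|/2 = 74.5.
Hole:
Cross-terms: 12, 5, 10, -12, 0  ⇒  Σ = 15
Area = |Σ|/2 = 7.5.
Net area = 74.5 − 7.5 = 67.

67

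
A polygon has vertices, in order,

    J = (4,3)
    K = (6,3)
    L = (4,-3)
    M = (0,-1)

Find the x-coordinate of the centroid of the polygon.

Apply the shoelace formula. First the cross-terms c_i = x_i·y_{i+1} − x_{i+1}·y_i:
  -6, -30, -4, 4  ⇒  2A = -36, A = -18.
Then Σ (x_i + x_{i+1})·c_i = -360, so x̄ = -360 / (6·(-18)) = 10/3.

10/3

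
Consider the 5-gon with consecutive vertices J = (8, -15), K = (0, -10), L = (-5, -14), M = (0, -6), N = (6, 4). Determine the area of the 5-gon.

Σ = (-80) + (-50) + (30) + (36) + (-122) = -186
Area = |Σ|/2 = 93.

93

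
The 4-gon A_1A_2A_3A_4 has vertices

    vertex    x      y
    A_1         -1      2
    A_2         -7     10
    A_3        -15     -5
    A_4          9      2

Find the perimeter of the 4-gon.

|A_1A_2| = √((-6)² + (8)²) = √100 = 10
|A_2A_3| = √((-8)² + (-15)²) = √289 = 17
|A_3A_4| = √((24)² + (7)²) = √625 = 25
|A_4A_1| = √((-10)² + (0)²) = √100 = 10
Perimeter = 10 + 17 + 25 + 10 = 62.

62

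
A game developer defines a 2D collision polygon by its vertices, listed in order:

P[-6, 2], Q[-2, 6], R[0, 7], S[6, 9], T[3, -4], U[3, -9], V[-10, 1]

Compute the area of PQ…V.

Apply the shoelace (surveyor's) formula: 2A = Σ (x_i·y_{i+1} − x_{i+1}·y_i), indices taken mod 7.
Σ = (-32) + (-14) + (-42) + (-51) + (-15) + (-87) + (-14) = -255
Area = |Σ|/2 = 127.5.

127.5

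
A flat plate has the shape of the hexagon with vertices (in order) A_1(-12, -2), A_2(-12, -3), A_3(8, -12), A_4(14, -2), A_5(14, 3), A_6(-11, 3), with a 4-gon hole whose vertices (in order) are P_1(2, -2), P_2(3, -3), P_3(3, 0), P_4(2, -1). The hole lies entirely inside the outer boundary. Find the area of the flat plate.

265.5

Outer boundary:
Σ = (12) + (168) + (152) + (70) + (75) + (58) = 535
Area = |Σ|/2 = 267.5.
Hole:
Σ = (0) + (9) + (-3) + (-2) = 4
Area = |Σ|/2 = 2.
Net area = 267.5 − 2 = 265.5.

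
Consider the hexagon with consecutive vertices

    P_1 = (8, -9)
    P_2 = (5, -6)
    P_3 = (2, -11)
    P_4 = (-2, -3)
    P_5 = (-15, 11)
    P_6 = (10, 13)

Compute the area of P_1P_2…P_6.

320

Apply the surveyor's formula: 2A = Σ (x_i·y_{i+1} − x_{i+1}·y_i), indices taken mod 6.
P_1→P_2: (8)(-6) − (5)(-9) = -3
P_2→P_3: (5)(-11) − (2)(-6) = -43
P_3→P_4: (2)(-3) − (-2)(-11) = -28
P_4→P_5: (-2)(11) − (-15)(-3) = -67
P_5→P_6: (-15)(13) − (10)(11) = -305
P_6→P_1: (10)(-9) − (8)(13) = -194
Σ = -640
Area = |Σ|/2 = 320.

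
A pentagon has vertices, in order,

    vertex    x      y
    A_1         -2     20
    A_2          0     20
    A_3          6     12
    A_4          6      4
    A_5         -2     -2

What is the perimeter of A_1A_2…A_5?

52

|A_1A_2| = √((2)² + (0)²) = √4 = 2
|A_2A_3| = √((6)² + (-8)²) = √100 = 10
|A_3A_4| = √((0)² + (-8)²) = √64 = 8
|A_4A_5| = √((-8)² + (-6)²) = √100 = 10
|A_5A_1| = √((0)² + (22)²) = √484 = 22
Perimeter = 2 + 10 + 8 + 10 + 22 = 52.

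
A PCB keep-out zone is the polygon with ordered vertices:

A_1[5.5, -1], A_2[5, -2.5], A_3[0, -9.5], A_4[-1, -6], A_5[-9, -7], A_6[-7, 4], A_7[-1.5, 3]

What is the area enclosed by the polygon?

Σ = (-8.75) + (-47.5) + (-9.5) + (-47) + (-85) + (-15) + (-15) = -227.75
Area = |Σ|/2 = 113.875.

113.875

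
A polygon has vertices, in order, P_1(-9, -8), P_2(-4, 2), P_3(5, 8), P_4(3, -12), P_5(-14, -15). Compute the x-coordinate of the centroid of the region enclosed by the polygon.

Apply the shoelace (surveyor's) formula. First the cross-terms c_i = x_i·y_{i+1} − x_{i+1}·y_i:
  -50, -42, -84, -213, -23  ⇒  2A = -412, A = -206.
Then Σ (x_i + x_{i+1})·c_i = 2808, so x̄ = 2808 / (6·(-206)) = -234/103.

-234/103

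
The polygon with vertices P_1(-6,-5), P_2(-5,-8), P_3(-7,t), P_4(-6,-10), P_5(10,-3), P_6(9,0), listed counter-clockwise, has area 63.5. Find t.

-10

The doubled signed area Σ (x_i y_{i+1} − x_{i+1} y_i) is linear in t.
With t=0 it equals 137; the coefficient of t is 1 (from the two edges through P_3).
So 1·t + 137 = 2·63.5 = 127 ⇒ t = -10.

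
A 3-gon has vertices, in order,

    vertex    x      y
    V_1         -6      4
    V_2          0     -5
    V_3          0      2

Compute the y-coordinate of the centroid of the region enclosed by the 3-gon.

Apply the shoelace (surveyor's) formula. First the cross-terms c_i = x_i·y_{i+1} − x_{i+1}·y_i:
  30, 0, 12  ⇒  2A = 42, A = 21.
Then Σ (y_i + y_{i+1})·c_i = 42, so ȳ = 42 / (6·21) = 1/3.

1/3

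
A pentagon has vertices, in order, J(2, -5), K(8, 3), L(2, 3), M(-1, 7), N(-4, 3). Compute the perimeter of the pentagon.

|JK| = √((6)² + (8)²) = √100 = 10
|KL| = √((-6)² + (0)²) = √36 = 6
|LM| = √((-3)² + (4)²) = √25 = 5
|MN| = √((-3)² + (-4)²) = √25 = 5
|NJ| = √((6)² + (-8)²) = √100 = 10
Perimeter = 10 + 6 + 5 + 5 + 10 = 36.

36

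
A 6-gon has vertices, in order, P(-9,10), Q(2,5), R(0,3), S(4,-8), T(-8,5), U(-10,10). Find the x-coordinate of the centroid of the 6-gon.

Apply the shoelace (surveyor's) formula. First the cross-terms c_i = x_i·y_{i+1} − x_{i+1}·y_i:
  -65, 6, -12, -44, -30, -10  ⇒  2A = -155, A = -77.5.
Then Σ (x_i + x_{i+1})·c_i = 1325, so x̄ = 1325 / (6·(-77.5)) = -265/93.

-265/93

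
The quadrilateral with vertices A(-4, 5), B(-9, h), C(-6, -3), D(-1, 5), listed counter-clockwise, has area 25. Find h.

-2

Write out the shoelace sum; only the two edges meeting at B involve h:
2·Area = [((-4)·h − (-9)·5) + ((-9)·(-3) − (-6)·h)] + -18
       = 2·h + 54 = 50
⇒ h = -2.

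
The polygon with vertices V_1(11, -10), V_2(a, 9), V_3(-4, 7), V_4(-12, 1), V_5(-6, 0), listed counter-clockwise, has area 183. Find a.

The doubled signed area Σ (x_i y_{i+1} − x_{i+1} y_i) is linear in a.
With a=0 it equals 281; the coefficient of a is 17 (from the two edges through V_2).
So 17·a + 281 = 2·183 = 366 ⇒ a = 5.

5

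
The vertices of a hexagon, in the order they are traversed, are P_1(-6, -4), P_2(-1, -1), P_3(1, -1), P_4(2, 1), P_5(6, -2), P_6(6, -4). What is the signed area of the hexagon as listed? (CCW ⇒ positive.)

-31.5

Apply the surveyor's formula: 2A = Σ (x_i·y_{i+1} − x_{i+1}·y_i), indices taken mod 6.
Cross-terms: 2, 2, 3, -10, -12, -48  ⇒  Σ = -63
Signed area = Σ/2 = -31.5 (negative ⇒ clockwise traversal).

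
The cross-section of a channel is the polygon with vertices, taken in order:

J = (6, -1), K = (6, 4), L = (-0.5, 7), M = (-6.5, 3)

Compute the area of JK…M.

53.25

Apply the shoelace formula: 2A = Σ (x_i·y_{i+1} − x_{i+1}·y_i), indices taken mod 4.
Σ = (30) + (44) + (44) + (-11.5) = 106.5
Area = |Σ|/2 = 53.25.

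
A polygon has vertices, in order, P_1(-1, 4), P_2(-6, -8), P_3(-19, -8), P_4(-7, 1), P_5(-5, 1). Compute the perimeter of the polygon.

48

|P_1P_2| = √((-5)² + (-12)²) = √169 = 13
|P_2P_3| = √((-13)² + (0)²) = √169 = 13
|P_3P_4| = √((12)² + (9)²) = √225 = 15
|P_4P_5| = √((2)² + (0)²) = √4 = 2
|P_5P_1| = √((4)² + (3)²) = √25 = 5
Perimeter = 13 + 13 + 15 + 2 + 5 = 48.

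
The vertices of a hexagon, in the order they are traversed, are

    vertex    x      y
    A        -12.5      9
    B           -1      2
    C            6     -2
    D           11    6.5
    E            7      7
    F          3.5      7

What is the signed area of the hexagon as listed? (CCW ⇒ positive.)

105

Cross-terms: -16, -10, 61, 31.5, 24.5, 119  ⇒  Σ = 210
Signed area = Σ/2 = 105 (positive ⇒ counter-clockwise traversal).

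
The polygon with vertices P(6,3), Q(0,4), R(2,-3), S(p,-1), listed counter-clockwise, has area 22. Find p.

Write out the shoelace sum; only the two edges meeting at S involve p:
2·Area = [(2·(-1) − p·(-3)) + (p·3 − 6·(-1))] + 16
       = 6·p + 20 = 44
⇒ p = 4.

4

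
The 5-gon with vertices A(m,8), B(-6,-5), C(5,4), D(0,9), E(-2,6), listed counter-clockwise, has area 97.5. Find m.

-9

The doubled signed area Σ (x_i y_{i+1} − x_{i+1} y_i) is linear in m.
With m=0 it equals 96; the coefficient of m is -11 (from the two edges through A).
So -11·m + 96 = 2·97.5 = 195 ⇒ m = -9.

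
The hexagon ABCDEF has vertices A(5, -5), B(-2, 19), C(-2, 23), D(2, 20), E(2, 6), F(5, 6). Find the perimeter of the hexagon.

62

|AB| = √((-7)² + (24)²) = √625 = 25
|BC| = √((0)² + (4)²) = √16 = 4
|CD| = √((4)² + (-3)²) = √25 = 5
|DE| = √((0)² + (-14)²) = √196 = 14
|EF| = √((3)² + (0)²) = √9 = 3
|FA| = √((0)² + (-11)²) = √121 = 11
Perimeter = 25 + 4 + 5 + 14 + 3 + 11 = 62.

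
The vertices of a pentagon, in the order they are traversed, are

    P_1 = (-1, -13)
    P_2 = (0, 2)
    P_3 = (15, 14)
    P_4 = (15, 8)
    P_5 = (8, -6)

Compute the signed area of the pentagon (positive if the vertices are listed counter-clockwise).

Apply the shoelace formula: 2A = Σ (x_i·y_{i+1} − x_{i+1}·y_i), indices taken mod 5.
Σ = (-2) + (-30) + (-90) + (-154) + (-110) = -386
Signed area = Σ/2 = -193 (negative ⇒ clockwise traversal).

-193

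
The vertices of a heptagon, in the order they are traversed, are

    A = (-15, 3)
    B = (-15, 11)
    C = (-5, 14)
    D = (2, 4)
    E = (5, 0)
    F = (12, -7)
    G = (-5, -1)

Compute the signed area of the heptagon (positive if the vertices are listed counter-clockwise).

Apply Gauss's area formula: 2A = Σ (x_i·y_{i+1} − x_{i+1}·y_i), indices taken mod 7.
Cross-terms: -120, -155, -48, -20, -35, -47, -30  ⇒  Σ = -455
Signed area = Σ/2 = -227.5 (negative ⇒ clockwise traversal).

-227.5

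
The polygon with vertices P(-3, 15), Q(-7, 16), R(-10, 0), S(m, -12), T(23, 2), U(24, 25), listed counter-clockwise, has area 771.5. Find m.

-16

The doubled signed area Σ (x_i y_{i+1} − x_{i+1} y_i) is linear in m.
With m=0 it equals 1575; the coefficient of m is 2 (from the two edges through S).
So 2·m + 1575 = 2·771.5 = 1543 ⇒ m = -16.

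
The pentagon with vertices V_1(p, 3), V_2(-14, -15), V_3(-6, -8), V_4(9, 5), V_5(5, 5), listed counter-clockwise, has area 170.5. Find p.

Write out the shoelace sum; only the two edges meeting at V_1 involve p:
2·Area = [(5·3 − p·5) + (p·(-15) − (-14)·3)] + 84
       = -20·p + 141 = 341
⇒ p = -10.

-10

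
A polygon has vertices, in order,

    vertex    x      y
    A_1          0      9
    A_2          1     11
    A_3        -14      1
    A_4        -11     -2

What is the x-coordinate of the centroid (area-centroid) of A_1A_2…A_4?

Apply the shoelace formula. First the cross-terms c_i = x_i·y_{i+1} − x_{i+1}·y_i:
  -9, 155, 39, -99  ⇒  2A = 86, A = 43.
Then Σ (x_i + x_{i+1})·c_i = -1910, so x̄ = -1910 / (6·43) = -955/129.

-955/129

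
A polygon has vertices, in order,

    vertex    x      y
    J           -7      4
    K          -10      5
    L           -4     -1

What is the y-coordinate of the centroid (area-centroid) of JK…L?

8/3

Apply the surveyor's formula. First the cross-terms c_i = x_i·y_{i+1} − x_{i+1}·y_i:
  5, 30, -23  ⇒  2A = 12, A = 6.
Then Σ (y_i + y_{i+1})·c_i = 96, so ȳ = 96 / (6·6) = 8/3.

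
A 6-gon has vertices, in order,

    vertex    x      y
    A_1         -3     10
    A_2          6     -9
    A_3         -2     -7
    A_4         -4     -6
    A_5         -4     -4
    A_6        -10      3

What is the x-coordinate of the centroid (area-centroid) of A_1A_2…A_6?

-433/195

Apply the shoelace (surveyor's) formula. First the cross-terms c_i = x_i·y_{i+1} − x_{i+1}·y_i:
  -33, -60, -16, -8, -52, -91  ⇒  2A = -260, A = -130.
Then Σ (x_i + x_{i+1})·c_i = 1732, so x̄ = 1732 / (6·(-130)) = -433/195.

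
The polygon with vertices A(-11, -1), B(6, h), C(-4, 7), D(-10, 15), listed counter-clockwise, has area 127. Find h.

-3

The doubled signed area Σ (x_i y_{i+1} − x_{i+1} y_i) is linear in h.
With h=0 it equals 233; the coefficient of h is -7 (from the two edges through B).
So -7·h + 233 = 2·127 = 254 ⇒ h = -3.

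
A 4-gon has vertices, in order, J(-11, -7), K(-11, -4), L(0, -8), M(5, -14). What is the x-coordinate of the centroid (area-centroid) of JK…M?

-182/47

Apply the shoelace formula. First the cross-terms c_i = x_i·y_{i+1} − x_{i+1}·y_i:
  -33, 88, 40, -189  ⇒  2A = -94, A = -47.
Then Σ (x_i + x_{i+1})·c_i = 1092, so x̄ = 1092 / (6·(-47)) = -182/47.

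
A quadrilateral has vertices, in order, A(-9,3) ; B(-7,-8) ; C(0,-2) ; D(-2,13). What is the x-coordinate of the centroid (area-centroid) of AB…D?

-933/214

Apply Gauss's area formula. First the cross-terms c_i = x_i·y_{i+1} − x_{i+1}·y_i:
  93, 14, -4, 111  ⇒  2A = 214, A = 107.
Then Σ (x_i + x_{i+1})·c_i = -2799, so x̄ = -2799 / (6·107) = -933/214.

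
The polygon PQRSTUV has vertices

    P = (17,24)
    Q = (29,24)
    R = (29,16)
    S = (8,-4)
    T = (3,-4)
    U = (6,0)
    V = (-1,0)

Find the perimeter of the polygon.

96

|PQ| = √((12)² + (0)²) = √144 = 12
|QR| = √((0)² + (-8)²) = √64 = 8
|RS| = √((-21)² + (-20)²) = √841 = 29
|ST| = √((-5)² + (0)²) = √25 = 5
|TU| = √((3)² + (4)²) = √25 = 5
|UV| = √((-7)² + (0)²) = √49 = 7
|VP| = √((18)² + (24)²) = √900 = 30
Perimeter = 12 + 8 + 29 + 5 + 5 + 7 + 30 = 96.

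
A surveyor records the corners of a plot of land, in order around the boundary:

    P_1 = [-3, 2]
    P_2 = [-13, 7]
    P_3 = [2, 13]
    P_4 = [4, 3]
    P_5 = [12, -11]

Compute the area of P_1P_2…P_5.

Apply the shoelace formula: 2A = Σ (x_i·y_{i+1} − x_{i+1}·y_i), indices taken mod 5.
P_1→P_2: (-3)(7) − (-13)(2) = 5
P_2→P_3: (-13)(13) − (2)(7) = -183
P_3→P_4: (2)(3) − (4)(13) = -46
P_4→P_5: (4)(-11) − (12)(3) = -80
P_5→P_1: (12)(2) − (-3)(-11) = -9
Σ = -313
Area = |Σ|/2 = 156.5.

156.5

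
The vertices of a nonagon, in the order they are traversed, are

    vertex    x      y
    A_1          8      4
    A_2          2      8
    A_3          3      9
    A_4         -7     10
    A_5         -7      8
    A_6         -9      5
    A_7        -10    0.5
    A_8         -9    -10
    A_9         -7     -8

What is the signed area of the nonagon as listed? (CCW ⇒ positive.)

191

Apply the shoelace formula: 2A = Σ (x_i·y_{i+1} − x_{i+1}·y_i), indices taken mod 9.
A_1→A_2: (8)(8) − (2)(4) = 56
A_2→A_3: (2)(9) − (3)(8) = -6
A_3→A_4: (3)(10) − (-7)(9) = 93
A_4→A_5: (-7)(8) − (-7)(10) = 14
A_5→A_6: (-7)(5) − (-9)(8) = 37
A_6→A_7: (-9)(0.5) − (-10)(5) = 45.5
A_7→A_8: (-10)(-10) − (-9)(0.5) = 104.5
A_8→A_9: (-9)(-8) − (-7)(-10) = 2
A_9→A_1: (-7)(4) − (8)(-8) = 36
Σ = 382
Signed area = Σ/2 = 191 (positive ⇒ counter-clockwise traversal).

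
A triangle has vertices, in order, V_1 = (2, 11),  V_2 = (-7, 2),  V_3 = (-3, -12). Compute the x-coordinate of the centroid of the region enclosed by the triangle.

Apply the surveyor's formula. First the cross-terms c_i = x_i·y_{i+1} − x_{i+1}·y_i:
  81, 90, -9  ⇒  2A = 162, A = 81.
Then Σ (x_i + x_{i+1})·c_i = -1296, so x̄ = -1296 / (6·81) = -8/3.

-8/3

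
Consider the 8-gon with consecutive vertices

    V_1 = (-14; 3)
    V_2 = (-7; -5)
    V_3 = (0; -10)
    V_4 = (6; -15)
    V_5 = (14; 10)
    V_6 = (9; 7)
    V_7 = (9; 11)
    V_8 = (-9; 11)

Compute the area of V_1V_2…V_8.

430

Apply the shoelace (surveyor's) formula: 2A = Σ (x_i·y_{i+1} − x_{i+1}·y_i), indices taken mod 8.
Cross-terms: 91, 70, 60, 270, 8, 36, 198, 127  ⇒  Σ = 860
Area = |Σ|/2 = 430.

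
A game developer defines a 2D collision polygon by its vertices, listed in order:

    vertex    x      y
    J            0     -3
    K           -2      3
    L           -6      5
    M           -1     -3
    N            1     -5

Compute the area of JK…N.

Cross-terms: -6, 8, 23, 8, -3  ⇒  Σ = 30
Area = |Σ|/2 = 15.

15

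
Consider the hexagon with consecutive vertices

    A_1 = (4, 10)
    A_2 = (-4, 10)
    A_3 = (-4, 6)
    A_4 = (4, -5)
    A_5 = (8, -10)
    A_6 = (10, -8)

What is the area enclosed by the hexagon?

Apply the shoelace formula: 2A = Σ (x_i·y_{i+1} − x_{i+1}·y_i), indices taken mod 6.
Σ = (80) + (16) + (-4) + (0) + (36) + (132) = 260
Area = |Σ|/2 = 130.

130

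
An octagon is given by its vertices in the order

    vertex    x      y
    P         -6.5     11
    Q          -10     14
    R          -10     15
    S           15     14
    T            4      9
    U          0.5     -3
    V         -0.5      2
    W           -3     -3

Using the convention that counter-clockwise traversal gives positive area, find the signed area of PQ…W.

Apply the shoelace formula: 2A = Σ (x_i·y_{i+1} − x_{i+1}·y_i), indices taken mod 8.
Σ = (19) + (-10) + (-365) + (79) + (-16.5) + (-0.5) + (7.5) + (-52.5) = -339
Signed area = Σ/2 = -169.5 (negative ⇒ clockwise traversal).

-169.5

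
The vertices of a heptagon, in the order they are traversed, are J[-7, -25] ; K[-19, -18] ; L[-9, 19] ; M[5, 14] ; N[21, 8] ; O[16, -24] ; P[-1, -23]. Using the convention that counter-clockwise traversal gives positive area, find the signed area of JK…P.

-1253.5

Cross-terms: -349, -523, -221, -254, -632, -392, -136  ⇒  Σ = -2507
Signed area = Σ/2 = -1253.5 (negative ⇒ clockwise traversal).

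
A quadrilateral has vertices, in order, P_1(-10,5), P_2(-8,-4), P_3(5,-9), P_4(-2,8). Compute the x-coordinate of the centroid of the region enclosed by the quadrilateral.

Apply the shoelace (surveyor's) formula. First the cross-terms c_i = x_i·y_{i+1} − x_{i+1}·y_i:
  80, 92, 22, 70  ⇒  2A = 264, A = 132.
Then Σ (x_i + x_{i+1})·c_i = -2490, so x̄ = -2490 / (6·132) = -415/132.

-415/132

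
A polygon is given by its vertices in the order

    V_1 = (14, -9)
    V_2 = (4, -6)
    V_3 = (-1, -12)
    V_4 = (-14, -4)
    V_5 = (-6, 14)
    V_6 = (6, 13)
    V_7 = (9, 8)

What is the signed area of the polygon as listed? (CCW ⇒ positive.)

Cross-terms: -48, -54, -164, -220, -162, -69, -193  ⇒  Σ = -910
Signed area = Σ/2 = -455 (negative ⇒ clockwise traversal).

-455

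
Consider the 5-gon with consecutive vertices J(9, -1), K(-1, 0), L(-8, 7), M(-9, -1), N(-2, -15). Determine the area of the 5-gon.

166.5

Σ = (-1) + (-7) + (71) + (133) + (137) = 333
Area = |Σ|/2 = 166.5.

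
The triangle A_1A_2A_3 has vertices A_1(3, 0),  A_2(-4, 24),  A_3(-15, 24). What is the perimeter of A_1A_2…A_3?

66

|A_1A_2| = √((-7)² + (24)²) = √625 = 25
|A_2A_3| = √((-11)² + (0)²) = √121 = 11
|A_3A_1| = √((18)² + (-24)²) = √900 = 30
Perimeter = 25 + 11 + 30 = 66.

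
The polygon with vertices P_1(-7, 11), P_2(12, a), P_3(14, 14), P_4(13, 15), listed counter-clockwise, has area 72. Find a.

8

Write out the shoelace sum; only the two edges meeting at P_2 involve a:
2·Area = [((-7)·a − 12·11) + (12·14 − 14·a)] + 276
       = -21·a + 312 = 144
⇒ a = 8.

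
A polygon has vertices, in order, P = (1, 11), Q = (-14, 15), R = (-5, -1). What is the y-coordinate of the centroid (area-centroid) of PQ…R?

25/3

Apply the surveyor's formula. First the cross-terms c_i = x_i·y_{i+1} − x_{i+1}·y_i:
  169, 89, -54  ⇒  2A = 204, A = 102.
Then Σ (y_i + y_{i+1})·c_i = 5100, so ȳ = 5100 / (6·102) = 25/3.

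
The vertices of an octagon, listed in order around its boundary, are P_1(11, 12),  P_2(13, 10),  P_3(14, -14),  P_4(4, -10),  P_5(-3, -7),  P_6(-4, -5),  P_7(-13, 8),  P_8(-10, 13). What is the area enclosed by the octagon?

486

Σ = (-46) + (-322) + (-84) + (-58) + (-13) + (-97) + (-89) + (-263) = -972
Area = |Σ|/2 = 486.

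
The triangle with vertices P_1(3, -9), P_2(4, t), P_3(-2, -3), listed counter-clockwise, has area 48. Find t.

9

The doubled signed area Σ (x_i y_{i+1} − x_{i+1} y_i) is linear in t.
With t=0 it equals 51; the coefficient of t is 5 (from the two edges through P_2).
So 5·t + 51 = 2·48 = 96 ⇒ t = 9.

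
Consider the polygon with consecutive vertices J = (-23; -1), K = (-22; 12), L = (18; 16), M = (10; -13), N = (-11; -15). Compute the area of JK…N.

943.5

Apply Gauss's area formula: 2A = Σ (x_i·y_{i+1} − x_{i+1}·y_i), indices taken mod 5.
Cross-terms: -298, -568, -394, -293, -334  ⇒  Σ = -1887
Area = |Σ|/2 = 943.5.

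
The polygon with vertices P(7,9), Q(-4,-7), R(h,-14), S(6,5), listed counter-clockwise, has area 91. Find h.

The doubled signed area Σ (x_i y_{i+1} − x_{i+1} y_i) is linear in h.
With h=0 it equals 146; the coefficient of h is 12 (from the two edges through R).
So 12·h + 146 = 2·91 = 182 ⇒ h = 3.

3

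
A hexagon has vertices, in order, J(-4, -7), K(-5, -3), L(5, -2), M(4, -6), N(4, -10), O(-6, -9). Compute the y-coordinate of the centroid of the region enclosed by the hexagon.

Apply the surveyor's formula. First the cross-terms c_i = x_i·y_{i+1} − x_{i+1}·y_i:
  -23, 25, -22, -16, -96, 6  ⇒  2A = -126, A = -63.
Then Σ (y_i + y_{i+1})·c_i = 2265, so ȳ = 2265 / (6·(-63)) = -755/126.

-755/126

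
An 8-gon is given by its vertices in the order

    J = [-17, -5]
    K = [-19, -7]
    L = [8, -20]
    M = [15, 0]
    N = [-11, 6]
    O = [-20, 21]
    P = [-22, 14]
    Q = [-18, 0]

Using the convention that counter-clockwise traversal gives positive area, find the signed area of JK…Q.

Cross-terms: 24, 436, 300, 90, -111, 182, 252, 90  ⇒  Σ = 1263
Signed area = Σ/2 = 631.5 (positive ⇒ counter-clockwise traversal).

631.5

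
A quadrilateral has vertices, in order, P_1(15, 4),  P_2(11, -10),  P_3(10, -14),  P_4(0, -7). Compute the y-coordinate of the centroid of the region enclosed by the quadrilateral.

-1205/213

Apply Gauss's area formula. First the cross-terms c_i = x_i·y_{i+1} − x_{i+1}·y_i:
  -194, -54, -70, 105  ⇒  2A = -213, A = -106.5.
Then Σ (y_i + y_{i+1})·c_i = 3615, so ȳ = 3615 / (6·(-106.5)) = -1205/213.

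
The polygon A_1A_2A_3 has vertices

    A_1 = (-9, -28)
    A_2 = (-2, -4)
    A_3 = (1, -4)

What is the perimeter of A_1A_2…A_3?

54

|A_1A_2| = √((7)² + (24)²) = √625 = 25
|A_2A_3| = √((3)² + (0)²) = √9 = 3
|A_3A_1| = √((-10)² + (-24)²) = √676 = 26
Perimeter = 25 + 3 + 26 = 54.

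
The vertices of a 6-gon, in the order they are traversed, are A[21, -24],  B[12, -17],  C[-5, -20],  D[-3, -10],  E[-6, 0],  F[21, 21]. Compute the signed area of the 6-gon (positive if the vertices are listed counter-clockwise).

Apply the shoelace formula: 2A = Σ (x_i·y_{i+1} − x_{i+1}·y_i), indices taken mod 6.
A→B: (21)(-17) − (12)(-24) = -69
B→C: (12)(-20) − (-5)(-17) = -325
C→D: (-5)(-10) − (-3)(-20) = -10
D→E: (-3)(0) − (-6)(-10) = -60
E→F: (-6)(21) − (21)(0) = -126
F→A: (21)(-24) − (21)(21) = -945
Σ = -1535
Signed area = Σ/2 = -767.5 (negative ⇒ clockwise traversal).

-767.5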